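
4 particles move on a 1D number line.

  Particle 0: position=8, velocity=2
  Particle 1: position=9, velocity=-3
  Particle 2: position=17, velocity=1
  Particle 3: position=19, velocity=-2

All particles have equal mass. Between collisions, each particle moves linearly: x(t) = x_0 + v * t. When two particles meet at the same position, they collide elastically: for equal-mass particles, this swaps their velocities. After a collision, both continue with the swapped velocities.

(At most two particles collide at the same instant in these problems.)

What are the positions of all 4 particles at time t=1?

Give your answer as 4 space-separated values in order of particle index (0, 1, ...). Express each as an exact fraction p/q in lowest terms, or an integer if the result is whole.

Collision at t=1/5: particles 0 and 1 swap velocities; positions: p0=42/5 p1=42/5 p2=86/5 p3=93/5; velocities now: v0=-3 v1=2 v2=1 v3=-2
Collision at t=2/3: particles 2 and 3 swap velocities; positions: p0=7 p1=28/3 p2=53/3 p3=53/3; velocities now: v0=-3 v1=2 v2=-2 v3=1
Advance to t=1 (no further collisions before then); velocities: v0=-3 v1=2 v2=-2 v3=1; positions = 6 10 17 18

Answer: 6 10 17 18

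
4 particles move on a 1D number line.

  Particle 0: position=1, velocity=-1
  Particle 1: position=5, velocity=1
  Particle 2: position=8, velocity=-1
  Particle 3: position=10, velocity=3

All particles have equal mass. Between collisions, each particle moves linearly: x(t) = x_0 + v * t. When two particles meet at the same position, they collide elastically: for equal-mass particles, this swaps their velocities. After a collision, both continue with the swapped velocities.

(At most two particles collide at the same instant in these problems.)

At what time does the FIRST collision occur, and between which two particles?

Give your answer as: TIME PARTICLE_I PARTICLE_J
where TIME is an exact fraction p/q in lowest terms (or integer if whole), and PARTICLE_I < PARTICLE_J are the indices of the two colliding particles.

Pair (0,1): pos 1,5 vel -1,1 -> not approaching (rel speed -2 <= 0)
Pair (1,2): pos 5,8 vel 1,-1 -> gap=3, closing at 2/unit, collide at t=3/2
Pair (2,3): pos 8,10 vel -1,3 -> not approaching (rel speed -4 <= 0)
Earliest collision: t=3/2 between 1 and 2

Answer: 3/2 1 2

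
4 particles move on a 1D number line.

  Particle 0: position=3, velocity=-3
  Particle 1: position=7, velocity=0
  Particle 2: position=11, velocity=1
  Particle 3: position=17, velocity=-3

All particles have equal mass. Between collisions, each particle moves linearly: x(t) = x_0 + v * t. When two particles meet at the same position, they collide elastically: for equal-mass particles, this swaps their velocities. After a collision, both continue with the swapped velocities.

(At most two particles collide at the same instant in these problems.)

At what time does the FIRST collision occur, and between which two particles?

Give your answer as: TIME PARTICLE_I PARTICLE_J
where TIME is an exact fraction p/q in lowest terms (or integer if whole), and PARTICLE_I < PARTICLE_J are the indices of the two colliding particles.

Answer: 3/2 2 3

Derivation:
Pair (0,1): pos 3,7 vel -3,0 -> not approaching (rel speed -3 <= 0)
Pair (1,2): pos 7,11 vel 0,1 -> not approaching (rel speed -1 <= 0)
Pair (2,3): pos 11,17 vel 1,-3 -> gap=6, closing at 4/unit, collide at t=3/2
Earliest collision: t=3/2 between 2 and 3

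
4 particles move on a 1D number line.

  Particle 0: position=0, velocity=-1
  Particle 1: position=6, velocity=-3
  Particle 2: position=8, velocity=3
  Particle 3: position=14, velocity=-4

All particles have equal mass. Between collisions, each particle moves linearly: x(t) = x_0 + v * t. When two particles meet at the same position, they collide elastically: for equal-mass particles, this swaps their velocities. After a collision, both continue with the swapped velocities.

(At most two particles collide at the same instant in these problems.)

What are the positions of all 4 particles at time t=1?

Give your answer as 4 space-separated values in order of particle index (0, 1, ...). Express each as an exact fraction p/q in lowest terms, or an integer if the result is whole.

Answer: -1 3 10 11

Derivation:
Collision at t=6/7: particles 2 and 3 swap velocities; positions: p0=-6/7 p1=24/7 p2=74/7 p3=74/7; velocities now: v0=-1 v1=-3 v2=-4 v3=3
Advance to t=1 (no further collisions before then); velocities: v0=-1 v1=-3 v2=-4 v3=3; positions = -1 3 10 11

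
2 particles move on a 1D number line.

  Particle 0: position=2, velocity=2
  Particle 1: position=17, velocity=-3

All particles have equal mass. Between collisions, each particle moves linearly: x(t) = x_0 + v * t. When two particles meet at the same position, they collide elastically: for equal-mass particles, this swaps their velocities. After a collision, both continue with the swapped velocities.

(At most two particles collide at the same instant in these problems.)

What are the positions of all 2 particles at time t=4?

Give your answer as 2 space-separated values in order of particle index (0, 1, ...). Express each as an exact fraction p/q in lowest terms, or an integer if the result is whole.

Collision at t=3: particles 0 and 1 swap velocities; positions: p0=8 p1=8; velocities now: v0=-3 v1=2
Advance to t=4 (no further collisions before then); velocities: v0=-3 v1=2; positions = 5 10

Answer: 5 10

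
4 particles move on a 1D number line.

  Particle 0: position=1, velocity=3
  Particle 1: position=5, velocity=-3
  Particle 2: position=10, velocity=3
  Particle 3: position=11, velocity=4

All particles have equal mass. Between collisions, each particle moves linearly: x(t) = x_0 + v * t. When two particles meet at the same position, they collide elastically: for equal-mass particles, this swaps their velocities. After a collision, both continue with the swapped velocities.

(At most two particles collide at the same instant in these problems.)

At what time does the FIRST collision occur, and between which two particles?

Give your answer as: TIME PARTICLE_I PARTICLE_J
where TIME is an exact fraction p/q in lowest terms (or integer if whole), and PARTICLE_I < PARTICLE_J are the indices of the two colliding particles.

Answer: 2/3 0 1

Derivation:
Pair (0,1): pos 1,5 vel 3,-3 -> gap=4, closing at 6/unit, collide at t=2/3
Pair (1,2): pos 5,10 vel -3,3 -> not approaching (rel speed -6 <= 0)
Pair (2,3): pos 10,11 vel 3,4 -> not approaching (rel speed -1 <= 0)
Earliest collision: t=2/3 between 0 and 1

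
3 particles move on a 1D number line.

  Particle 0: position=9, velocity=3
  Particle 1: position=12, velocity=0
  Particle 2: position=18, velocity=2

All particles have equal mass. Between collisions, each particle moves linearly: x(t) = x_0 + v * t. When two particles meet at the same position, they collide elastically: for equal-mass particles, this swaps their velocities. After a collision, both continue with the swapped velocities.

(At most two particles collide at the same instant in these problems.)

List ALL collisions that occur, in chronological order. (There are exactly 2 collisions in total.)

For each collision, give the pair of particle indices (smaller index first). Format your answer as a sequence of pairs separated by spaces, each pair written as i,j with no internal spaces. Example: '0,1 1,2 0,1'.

Collision at t=1: particles 0 and 1 swap velocities; positions: p0=12 p1=12 p2=20; velocities now: v0=0 v1=3 v2=2
Collision at t=9: particles 1 and 2 swap velocities; positions: p0=12 p1=36 p2=36; velocities now: v0=0 v1=2 v2=3

Answer: 0,1 1,2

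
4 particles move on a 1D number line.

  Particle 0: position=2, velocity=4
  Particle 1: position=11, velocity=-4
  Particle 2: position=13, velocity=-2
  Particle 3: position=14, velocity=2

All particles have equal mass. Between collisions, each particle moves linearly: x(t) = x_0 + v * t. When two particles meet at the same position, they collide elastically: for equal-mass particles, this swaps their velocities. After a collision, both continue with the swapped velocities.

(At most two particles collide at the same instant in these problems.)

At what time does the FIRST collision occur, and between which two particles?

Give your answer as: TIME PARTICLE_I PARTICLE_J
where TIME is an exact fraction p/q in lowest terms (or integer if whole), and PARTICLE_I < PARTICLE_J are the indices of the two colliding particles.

Answer: 9/8 0 1

Derivation:
Pair (0,1): pos 2,11 vel 4,-4 -> gap=9, closing at 8/unit, collide at t=9/8
Pair (1,2): pos 11,13 vel -4,-2 -> not approaching (rel speed -2 <= 0)
Pair (2,3): pos 13,14 vel -2,2 -> not approaching (rel speed -4 <= 0)
Earliest collision: t=9/8 between 0 and 1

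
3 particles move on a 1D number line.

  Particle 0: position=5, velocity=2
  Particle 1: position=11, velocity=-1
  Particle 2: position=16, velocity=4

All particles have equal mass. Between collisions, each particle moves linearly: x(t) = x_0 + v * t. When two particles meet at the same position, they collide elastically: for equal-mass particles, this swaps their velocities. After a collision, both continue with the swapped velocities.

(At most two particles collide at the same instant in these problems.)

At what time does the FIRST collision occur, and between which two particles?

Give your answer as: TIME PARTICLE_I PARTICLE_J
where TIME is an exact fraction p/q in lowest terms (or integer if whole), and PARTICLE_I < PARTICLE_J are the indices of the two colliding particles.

Pair (0,1): pos 5,11 vel 2,-1 -> gap=6, closing at 3/unit, collide at t=2
Pair (1,2): pos 11,16 vel -1,4 -> not approaching (rel speed -5 <= 0)
Earliest collision: t=2 between 0 and 1

Answer: 2 0 1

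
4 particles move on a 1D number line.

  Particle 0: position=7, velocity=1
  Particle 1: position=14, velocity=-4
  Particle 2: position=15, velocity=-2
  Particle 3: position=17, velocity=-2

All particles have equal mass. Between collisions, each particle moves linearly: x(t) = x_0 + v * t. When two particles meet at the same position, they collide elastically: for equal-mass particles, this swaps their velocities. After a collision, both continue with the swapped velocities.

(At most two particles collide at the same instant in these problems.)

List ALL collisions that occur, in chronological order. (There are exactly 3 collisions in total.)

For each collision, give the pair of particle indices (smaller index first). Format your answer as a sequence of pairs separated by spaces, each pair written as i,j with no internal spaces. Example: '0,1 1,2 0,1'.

Collision at t=7/5: particles 0 and 1 swap velocities; positions: p0=42/5 p1=42/5 p2=61/5 p3=71/5; velocities now: v0=-4 v1=1 v2=-2 v3=-2
Collision at t=8/3: particles 1 and 2 swap velocities; positions: p0=10/3 p1=29/3 p2=29/3 p3=35/3; velocities now: v0=-4 v1=-2 v2=1 v3=-2
Collision at t=10/3: particles 2 and 3 swap velocities; positions: p0=2/3 p1=25/3 p2=31/3 p3=31/3; velocities now: v0=-4 v1=-2 v2=-2 v3=1

Answer: 0,1 1,2 2,3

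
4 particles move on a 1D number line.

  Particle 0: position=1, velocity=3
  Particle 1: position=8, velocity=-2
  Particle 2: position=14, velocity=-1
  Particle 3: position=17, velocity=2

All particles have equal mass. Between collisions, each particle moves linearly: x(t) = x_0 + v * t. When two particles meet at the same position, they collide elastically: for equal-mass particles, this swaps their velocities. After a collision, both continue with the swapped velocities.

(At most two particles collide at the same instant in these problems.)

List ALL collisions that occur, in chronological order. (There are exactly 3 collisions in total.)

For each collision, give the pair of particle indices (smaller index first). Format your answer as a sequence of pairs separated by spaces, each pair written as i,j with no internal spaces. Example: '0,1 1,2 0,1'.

Answer: 0,1 1,2 2,3

Derivation:
Collision at t=7/5: particles 0 and 1 swap velocities; positions: p0=26/5 p1=26/5 p2=63/5 p3=99/5; velocities now: v0=-2 v1=3 v2=-1 v3=2
Collision at t=13/4: particles 1 and 2 swap velocities; positions: p0=3/2 p1=43/4 p2=43/4 p3=47/2; velocities now: v0=-2 v1=-1 v2=3 v3=2
Collision at t=16: particles 2 and 3 swap velocities; positions: p0=-24 p1=-2 p2=49 p3=49; velocities now: v0=-2 v1=-1 v2=2 v3=3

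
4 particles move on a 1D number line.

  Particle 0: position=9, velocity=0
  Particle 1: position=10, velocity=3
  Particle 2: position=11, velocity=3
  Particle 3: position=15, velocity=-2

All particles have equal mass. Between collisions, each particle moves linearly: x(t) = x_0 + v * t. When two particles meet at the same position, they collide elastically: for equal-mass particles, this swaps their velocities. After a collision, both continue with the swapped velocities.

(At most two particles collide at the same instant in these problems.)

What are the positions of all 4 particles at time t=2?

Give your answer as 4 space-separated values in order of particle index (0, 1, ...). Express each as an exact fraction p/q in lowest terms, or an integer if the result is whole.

Collision at t=4/5: particles 2 and 3 swap velocities; positions: p0=9 p1=62/5 p2=67/5 p3=67/5; velocities now: v0=0 v1=3 v2=-2 v3=3
Collision at t=1: particles 1 and 2 swap velocities; positions: p0=9 p1=13 p2=13 p3=14; velocities now: v0=0 v1=-2 v2=3 v3=3
Advance to t=2 (no further collisions before then); velocities: v0=0 v1=-2 v2=3 v3=3; positions = 9 11 16 17

Answer: 9 11 16 17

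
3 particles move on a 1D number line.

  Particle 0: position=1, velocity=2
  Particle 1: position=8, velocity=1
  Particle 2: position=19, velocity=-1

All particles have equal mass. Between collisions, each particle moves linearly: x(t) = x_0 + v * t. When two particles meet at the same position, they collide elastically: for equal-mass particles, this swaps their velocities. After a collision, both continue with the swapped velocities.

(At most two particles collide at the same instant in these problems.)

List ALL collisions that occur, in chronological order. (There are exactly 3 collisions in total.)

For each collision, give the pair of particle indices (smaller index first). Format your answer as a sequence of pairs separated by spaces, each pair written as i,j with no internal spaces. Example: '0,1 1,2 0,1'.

Answer: 1,2 0,1 1,2

Derivation:
Collision at t=11/2: particles 1 and 2 swap velocities; positions: p0=12 p1=27/2 p2=27/2; velocities now: v0=2 v1=-1 v2=1
Collision at t=6: particles 0 and 1 swap velocities; positions: p0=13 p1=13 p2=14; velocities now: v0=-1 v1=2 v2=1
Collision at t=7: particles 1 and 2 swap velocities; positions: p0=12 p1=15 p2=15; velocities now: v0=-1 v1=1 v2=2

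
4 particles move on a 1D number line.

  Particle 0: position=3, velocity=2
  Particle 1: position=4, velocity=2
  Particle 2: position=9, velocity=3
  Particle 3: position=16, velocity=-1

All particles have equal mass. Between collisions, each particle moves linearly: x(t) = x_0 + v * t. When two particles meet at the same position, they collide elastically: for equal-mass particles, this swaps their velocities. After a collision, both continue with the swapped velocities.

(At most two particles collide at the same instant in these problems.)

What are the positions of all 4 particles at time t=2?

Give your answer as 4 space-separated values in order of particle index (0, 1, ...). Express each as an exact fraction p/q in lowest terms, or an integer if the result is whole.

Collision at t=7/4: particles 2 and 3 swap velocities; positions: p0=13/2 p1=15/2 p2=57/4 p3=57/4; velocities now: v0=2 v1=2 v2=-1 v3=3
Advance to t=2 (no further collisions before then); velocities: v0=2 v1=2 v2=-1 v3=3; positions = 7 8 14 15

Answer: 7 8 14 15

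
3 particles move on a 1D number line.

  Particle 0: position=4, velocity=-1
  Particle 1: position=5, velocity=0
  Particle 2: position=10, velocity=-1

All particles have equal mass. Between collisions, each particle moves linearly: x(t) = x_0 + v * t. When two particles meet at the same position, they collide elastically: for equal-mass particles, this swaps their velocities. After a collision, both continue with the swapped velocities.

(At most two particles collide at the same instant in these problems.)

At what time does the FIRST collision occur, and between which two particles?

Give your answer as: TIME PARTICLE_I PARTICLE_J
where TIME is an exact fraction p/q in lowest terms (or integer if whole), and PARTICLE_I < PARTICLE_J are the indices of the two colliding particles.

Answer: 5 1 2

Derivation:
Pair (0,1): pos 4,5 vel -1,0 -> not approaching (rel speed -1 <= 0)
Pair (1,2): pos 5,10 vel 0,-1 -> gap=5, closing at 1/unit, collide at t=5
Earliest collision: t=5 between 1 and 2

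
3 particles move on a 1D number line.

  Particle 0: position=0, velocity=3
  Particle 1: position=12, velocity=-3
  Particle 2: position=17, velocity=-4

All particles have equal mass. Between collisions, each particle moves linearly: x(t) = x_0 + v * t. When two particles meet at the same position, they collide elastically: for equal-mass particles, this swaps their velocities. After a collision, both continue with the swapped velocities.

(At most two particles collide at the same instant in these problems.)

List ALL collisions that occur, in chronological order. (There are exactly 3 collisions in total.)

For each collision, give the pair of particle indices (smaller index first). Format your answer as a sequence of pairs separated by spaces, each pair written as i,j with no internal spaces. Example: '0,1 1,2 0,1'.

Answer: 0,1 1,2 0,1

Derivation:
Collision at t=2: particles 0 and 1 swap velocities; positions: p0=6 p1=6 p2=9; velocities now: v0=-3 v1=3 v2=-4
Collision at t=17/7: particles 1 and 2 swap velocities; positions: p0=33/7 p1=51/7 p2=51/7; velocities now: v0=-3 v1=-4 v2=3
Collision at t=5: particles 0 and 1 swap velocities; positions: p0=-3 p1=-3 p2=15; velocities now: v0=-4 v1=-3 v2=3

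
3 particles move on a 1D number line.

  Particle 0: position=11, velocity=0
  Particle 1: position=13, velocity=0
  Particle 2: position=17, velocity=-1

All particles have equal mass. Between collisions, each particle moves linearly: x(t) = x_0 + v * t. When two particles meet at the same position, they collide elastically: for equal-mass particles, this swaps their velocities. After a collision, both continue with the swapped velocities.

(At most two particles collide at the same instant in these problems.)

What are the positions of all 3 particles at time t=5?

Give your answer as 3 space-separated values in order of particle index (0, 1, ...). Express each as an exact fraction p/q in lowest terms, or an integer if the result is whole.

Answer: 11 12 13

Derivation:
Collision at t=4: particles 1 and 2 swap velocities; positions: p0=11 p1=13 p2=13; velocities now: v0=0 v1=-1 v2=0
Advance to t=5 (no further collisions before then); velocities: v0=0 v1=-1 v2=0; positions = 11 12 13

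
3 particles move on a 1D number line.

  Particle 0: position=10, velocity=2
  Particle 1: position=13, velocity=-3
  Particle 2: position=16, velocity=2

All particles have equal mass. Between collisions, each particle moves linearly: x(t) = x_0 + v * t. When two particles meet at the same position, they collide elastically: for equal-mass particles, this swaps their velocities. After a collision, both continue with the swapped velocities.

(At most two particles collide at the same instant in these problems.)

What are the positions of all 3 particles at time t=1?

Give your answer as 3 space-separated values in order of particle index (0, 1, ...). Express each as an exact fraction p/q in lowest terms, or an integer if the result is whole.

Answer: 10 12 18

Derivation:
Collision at t=3/5: particles 0 and 1 swap velocities; positions: p0=56/5 p1=56/5 p2=86/5; velocities now: v0=-3 v1=2 v2=2
Advance to t=1 (no further collisions before then); velocities: v0=-3 v1=2 v2=2; positions = 10 12 18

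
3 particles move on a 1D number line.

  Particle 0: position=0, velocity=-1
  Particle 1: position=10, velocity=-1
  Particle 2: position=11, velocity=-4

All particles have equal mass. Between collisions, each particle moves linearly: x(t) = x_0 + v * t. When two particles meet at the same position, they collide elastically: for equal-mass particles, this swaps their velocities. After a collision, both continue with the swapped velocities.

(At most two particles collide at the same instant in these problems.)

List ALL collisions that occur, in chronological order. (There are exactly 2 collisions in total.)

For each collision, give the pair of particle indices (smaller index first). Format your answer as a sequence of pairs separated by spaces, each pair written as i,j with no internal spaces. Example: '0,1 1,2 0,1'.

Collision at t=1/3: particles 1 and 2 swap velocities; positions: p0=-1/3 p1=29/3 p2=29/3; velocities now: v0=-1 v1=-4 v2=-1
Collision at t=11/3: particles 0 and 1 swap velocities; positions: p0=-11/3 p1=-11/3 p2=19/3; velocities now: v0=-4 v1=-1 v2=-1

Answer: 1,2 0,1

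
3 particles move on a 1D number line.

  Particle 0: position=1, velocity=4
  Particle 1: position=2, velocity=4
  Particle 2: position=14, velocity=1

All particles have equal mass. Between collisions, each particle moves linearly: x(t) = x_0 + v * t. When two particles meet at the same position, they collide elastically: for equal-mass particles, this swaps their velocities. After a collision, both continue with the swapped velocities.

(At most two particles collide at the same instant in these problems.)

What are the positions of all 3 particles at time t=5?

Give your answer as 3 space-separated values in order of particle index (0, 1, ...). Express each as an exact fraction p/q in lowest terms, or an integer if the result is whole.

Answer: 19 21 22

Derivation:
Collision at t=4: particles 1 and 2 swap velocities; positions: p0=17 p1=18 p2=18; velocities now: v0=4 v1=1 v2=4
Collision at t=13/3: particles 0 and 1 swap velocities; positions: p0=55/3 p1=55/3 p2=58/3; velocities now: v0=1 v1=4 v2=4
Advance to t=5 (no further collisions before then); velocities: v0=1 v1=4 v2=4; positions = 19 21 22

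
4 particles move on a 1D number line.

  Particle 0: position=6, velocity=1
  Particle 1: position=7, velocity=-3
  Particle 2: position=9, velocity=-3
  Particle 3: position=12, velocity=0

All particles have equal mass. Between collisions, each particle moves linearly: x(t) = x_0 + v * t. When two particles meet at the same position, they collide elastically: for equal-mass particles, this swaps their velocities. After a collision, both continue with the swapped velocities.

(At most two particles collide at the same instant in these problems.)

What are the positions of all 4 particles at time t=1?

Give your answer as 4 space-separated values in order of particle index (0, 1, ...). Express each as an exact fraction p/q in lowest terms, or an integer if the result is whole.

Answer: 4 6 7 12

Derivation:
Collision at t=1/4: particles 0 and 1 swap velocities; positions: p0=25/4 p1=25/4 p2=33/4 p3=12; velocities now: v0=-3 v1=1 v2=-3 v3=0
Collision at t=3/4: particles 1 and 2 swap velocities; positions: p0=19/4 p1=27/4 p2=27/4 p3=12; velocities now: v0=-3 v1=-3 v2=1 v3=0
Advance to t=1 (no further collisions before then); velocities: v0=-3 v1=-3 v2=1 v3=0; positions = 4 6 7 12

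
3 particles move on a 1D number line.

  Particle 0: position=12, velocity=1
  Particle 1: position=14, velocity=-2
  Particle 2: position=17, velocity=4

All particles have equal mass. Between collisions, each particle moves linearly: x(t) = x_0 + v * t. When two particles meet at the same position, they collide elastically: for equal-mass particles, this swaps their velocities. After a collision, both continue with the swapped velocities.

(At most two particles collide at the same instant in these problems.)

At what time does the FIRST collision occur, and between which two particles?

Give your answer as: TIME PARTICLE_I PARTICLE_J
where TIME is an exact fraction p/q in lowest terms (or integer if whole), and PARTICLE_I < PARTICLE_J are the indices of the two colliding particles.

Answer: 2/3 0 1

Derivation:
Pair (0,1): pos 12,14 vel 1,-2 -> gap=2, closing at 3/unit, collide at t=2/3
Pair (1,2): pos 14,17 vel -2,4 -> not approaching (rel speed -6 <= 0)
Earliest collision: t=2/3 between 0 and 1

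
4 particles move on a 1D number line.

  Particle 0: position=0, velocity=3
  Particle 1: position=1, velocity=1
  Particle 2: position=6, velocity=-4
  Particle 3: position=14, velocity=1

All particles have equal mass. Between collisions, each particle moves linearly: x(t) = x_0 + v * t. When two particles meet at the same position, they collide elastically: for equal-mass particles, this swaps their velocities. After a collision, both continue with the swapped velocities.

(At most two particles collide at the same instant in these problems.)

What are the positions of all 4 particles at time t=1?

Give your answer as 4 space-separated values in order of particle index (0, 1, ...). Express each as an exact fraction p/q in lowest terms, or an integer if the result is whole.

Collision at t=1/2: particles 0 and 1 swap velocities; positions: p0=3/2 p1=3/2 p2=4 p3=29/2; velocities now: v0=1 v1=3 v2=-4 v3=1
Collision at t=6/7: particles 1 and 2 swap velocities; positions: p0=13/7 p1=18/7 p2=18/7 p3=104/7; velocities now: v0=1 v1=-4 v2=3 v3=1
Collision at t=1: particles 0 and 1 swap velocities; positions: p0=2 p1=2 p2=3 p3=15; velocities now: v0=-4 v1=1 v2=3 v3=1
Advance to t=1 (no further collisions before then); velocities: v0=-4 v1=1 v2=3 v3=1; positions = 2 2 3 15

Answer: 2 2 3 15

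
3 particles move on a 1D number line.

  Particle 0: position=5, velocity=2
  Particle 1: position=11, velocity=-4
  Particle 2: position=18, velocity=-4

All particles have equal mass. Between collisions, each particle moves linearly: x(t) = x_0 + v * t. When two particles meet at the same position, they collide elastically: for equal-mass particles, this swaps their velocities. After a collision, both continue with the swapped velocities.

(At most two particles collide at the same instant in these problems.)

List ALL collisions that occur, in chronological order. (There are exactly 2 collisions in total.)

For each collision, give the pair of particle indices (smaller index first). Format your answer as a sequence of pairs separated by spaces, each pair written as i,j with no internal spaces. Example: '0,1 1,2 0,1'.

Answer: 0,1 1,2

Derivation:
Collision at t=1: particles 0 and 1 swap velocities; positions: p0=7 p1=7 p2=14; velocities now: v0=-4 v1=2 v2=-4
Collision at t=13/6: particles 1 and 2 swap velocities; positions: p0=7/3 p1=28/3 p2=28/3; velocities now: v0=-4 v1=-4 v2=2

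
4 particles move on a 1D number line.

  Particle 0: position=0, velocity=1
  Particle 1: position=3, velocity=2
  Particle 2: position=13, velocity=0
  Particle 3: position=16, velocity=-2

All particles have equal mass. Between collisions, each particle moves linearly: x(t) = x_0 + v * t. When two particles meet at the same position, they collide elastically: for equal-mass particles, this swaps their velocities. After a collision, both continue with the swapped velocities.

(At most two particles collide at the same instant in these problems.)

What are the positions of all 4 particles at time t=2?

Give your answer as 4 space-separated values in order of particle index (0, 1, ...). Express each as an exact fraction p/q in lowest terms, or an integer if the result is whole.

Collision at t=3/2: particles 2 and 3 swap velocities; positions: p0=3/2 p1=6 p2=13 p3=13; velocities now: v0=1 v1=2 v2=-2 v3=0
Advance to t=2 (no further collisions before then); velocities: v0=1 v1=2 v2=-2 v3=0; positions = 2 7 12 13

Answer: 2 7 12 13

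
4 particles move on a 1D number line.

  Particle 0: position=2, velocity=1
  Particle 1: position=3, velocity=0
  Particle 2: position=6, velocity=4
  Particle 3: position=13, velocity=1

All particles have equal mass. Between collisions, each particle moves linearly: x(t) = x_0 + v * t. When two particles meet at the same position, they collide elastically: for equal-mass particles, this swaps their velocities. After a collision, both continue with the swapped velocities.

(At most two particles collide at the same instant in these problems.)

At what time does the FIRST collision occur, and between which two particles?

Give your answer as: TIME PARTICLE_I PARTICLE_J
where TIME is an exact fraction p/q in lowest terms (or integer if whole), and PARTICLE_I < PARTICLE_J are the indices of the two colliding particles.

Answer: 1 0 1

Derivation:
Pair (0,1): pos 2,3 vel 1,0 -> gap=1, closing at 1/unit, collide at t=1
Pair (1,2): pos 3,6 vel 0,4 -> not approaching (rel speed -4 <= 0)
Pair (2,3): pos 6,13 vel 4,1 -> gap=7, closing at 3/unit, collide at t=7/3
Earliest collision: t=1 between 0 and 1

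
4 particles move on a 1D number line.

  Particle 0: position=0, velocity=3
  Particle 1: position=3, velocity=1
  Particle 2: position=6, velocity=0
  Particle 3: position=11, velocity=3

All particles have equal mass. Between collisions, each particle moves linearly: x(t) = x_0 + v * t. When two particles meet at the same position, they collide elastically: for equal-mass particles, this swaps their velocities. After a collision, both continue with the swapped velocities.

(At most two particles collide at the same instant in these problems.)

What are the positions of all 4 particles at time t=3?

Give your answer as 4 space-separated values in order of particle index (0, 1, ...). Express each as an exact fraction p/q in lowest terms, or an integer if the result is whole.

Answer: 6 6 9 20

Derivation:
Collision at t=3/2: particles 0 and 1 swap velocities; positions: p0=9/2 p1=9/2 p2=6 p3=31/2; velocities now: v0=1 v1=3 v2=0 v3=3
Collision at t=2: particles 1 and 2 swap velocities; positions: p0=5 p1=6 p2=6 p3=17; velocities now: v0=1 v1=0 v2=3 v3=3
Collision at t=3: particles 0 and 1 swap velocities; positions: p0=6 p1=6 p2=9 p3=20; velocities now: v0=0 v1=1 v2=3 v3=3
Advance to t=3 (no further collisions before then); velocities: v0=0 v1=1 v2=3 v3=3; positions = 6 6 9 20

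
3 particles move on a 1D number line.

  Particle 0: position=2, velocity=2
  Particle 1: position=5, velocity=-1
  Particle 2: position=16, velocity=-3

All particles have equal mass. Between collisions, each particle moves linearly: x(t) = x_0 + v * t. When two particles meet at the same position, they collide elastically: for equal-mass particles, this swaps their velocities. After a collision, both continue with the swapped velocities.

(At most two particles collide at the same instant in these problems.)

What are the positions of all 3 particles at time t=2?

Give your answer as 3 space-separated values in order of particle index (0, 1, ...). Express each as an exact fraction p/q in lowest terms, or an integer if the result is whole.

Collision at t=1: particles 0 and 1 swap velocities; positions: p0=4 p1=4 p2=13; velocities now: v0=-1 v1=2 v2=-3
Advance to t=2 (no further collisions before then); velocities: v0=-1 v1=2 v2=-3; positions = 3 6 10

Answer: 3 6 10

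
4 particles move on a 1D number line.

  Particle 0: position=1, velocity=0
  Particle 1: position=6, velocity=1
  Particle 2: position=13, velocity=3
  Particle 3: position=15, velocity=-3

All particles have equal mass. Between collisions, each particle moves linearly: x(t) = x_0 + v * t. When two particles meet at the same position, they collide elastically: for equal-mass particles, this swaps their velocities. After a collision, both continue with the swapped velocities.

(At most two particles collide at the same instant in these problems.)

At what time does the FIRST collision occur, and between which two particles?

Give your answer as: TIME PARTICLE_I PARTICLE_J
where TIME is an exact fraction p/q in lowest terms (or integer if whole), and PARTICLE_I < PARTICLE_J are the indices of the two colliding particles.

Pair (0,1): pos 1,6 vel 0,1 -> not approaching (rel speed -1 <= 0)
Pair (1,2): pos 6,13 vel 1,3 -> not approaching (rel speed -2 <= 0)
Pair (2,3): pos 13,15 vel 3,-3 -> gap=2, closing at 6/unit, collide at t=1/3
Earliest collision: t=1/3 between 2 and 3

Answer: 1/3 2 3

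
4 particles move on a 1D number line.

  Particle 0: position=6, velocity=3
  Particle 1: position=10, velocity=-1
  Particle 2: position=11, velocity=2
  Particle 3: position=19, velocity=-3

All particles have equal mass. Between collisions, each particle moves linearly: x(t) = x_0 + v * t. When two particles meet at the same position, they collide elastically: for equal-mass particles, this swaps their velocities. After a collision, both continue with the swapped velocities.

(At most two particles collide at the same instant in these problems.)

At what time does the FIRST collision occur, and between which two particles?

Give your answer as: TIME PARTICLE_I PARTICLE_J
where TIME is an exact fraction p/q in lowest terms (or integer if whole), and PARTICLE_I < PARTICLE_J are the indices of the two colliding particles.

Pair (0,1): pos 6,10 vel 3,-1 -> gap=4, closing at 4/unit, collide at t=1
Pair (1,2): pos 10,11 vel -1,2 -> not approaching (rel speed -3 <= 0)
Pair (2,3): pos 11,19 vel 2,-3 -> gap=8, closing at 5/unit, collide at t=8/5
Earliest collision: t=1 between 0 and 1

Answer: 1 0 1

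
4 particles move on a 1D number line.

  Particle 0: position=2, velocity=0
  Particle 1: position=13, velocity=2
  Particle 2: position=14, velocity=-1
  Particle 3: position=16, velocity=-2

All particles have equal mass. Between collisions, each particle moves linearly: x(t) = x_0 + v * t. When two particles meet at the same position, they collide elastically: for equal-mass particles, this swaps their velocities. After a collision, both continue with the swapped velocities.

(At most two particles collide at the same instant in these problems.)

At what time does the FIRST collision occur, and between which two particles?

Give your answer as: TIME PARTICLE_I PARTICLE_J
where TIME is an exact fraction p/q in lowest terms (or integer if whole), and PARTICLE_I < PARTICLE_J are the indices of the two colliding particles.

Answer: 1/3 1 2

Derivation:
Pair (0,1): pos 2,13 vel 0,2 -> not approaching (rel speed -2 <= 0)
Pair (1,2): pos 13,14 vel 2,-1 -> gap=1, closing at 3/unit, collide at t=1/3
Pair (2,3): pos 14,16 vel -1,-2 -> gap=2, closing at 1/unit, collide at t=2
Earliest collision: t=1/3 between 1 and 2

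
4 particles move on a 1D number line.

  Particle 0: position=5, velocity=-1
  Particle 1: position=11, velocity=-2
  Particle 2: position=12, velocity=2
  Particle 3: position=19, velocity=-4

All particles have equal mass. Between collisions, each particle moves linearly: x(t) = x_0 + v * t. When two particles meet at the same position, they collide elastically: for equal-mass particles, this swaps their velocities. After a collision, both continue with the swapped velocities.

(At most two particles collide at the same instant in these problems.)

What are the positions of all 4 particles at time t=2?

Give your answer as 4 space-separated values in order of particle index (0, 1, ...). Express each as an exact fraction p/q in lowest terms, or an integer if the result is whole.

Collision at t=7/6: particles 2 and 3 swap velocities; positions: p0=23/6 p1=26/3 p2=43/3 p3=43/3; velocities now: v0=-1 v1=-2 v2=-4 v3=2
Advance to t=2 (no further collisions before then); velocities: v0=-1 v1=-2 v2=-4 v3=2; positions = 3 7 11 16

Answer: 3 7 11 16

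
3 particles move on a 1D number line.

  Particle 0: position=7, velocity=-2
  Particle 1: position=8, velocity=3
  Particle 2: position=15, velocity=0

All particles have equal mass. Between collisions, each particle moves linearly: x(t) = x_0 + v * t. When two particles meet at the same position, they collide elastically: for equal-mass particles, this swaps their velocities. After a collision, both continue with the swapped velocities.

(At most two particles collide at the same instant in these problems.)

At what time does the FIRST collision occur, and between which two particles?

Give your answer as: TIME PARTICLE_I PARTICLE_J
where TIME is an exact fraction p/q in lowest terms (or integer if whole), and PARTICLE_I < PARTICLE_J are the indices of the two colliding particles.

Pair (0,1): pos 7,8 vel -2,3 -> not approaching (rel speed -5 <= 0)
Pair (1,2): pos 8,15 vel 3,0 -> gap=7, closing at 3/unit, collide at t=7/3
Earliest collision: t=7/3 between 1 and 2

Answer: 7/3 1 2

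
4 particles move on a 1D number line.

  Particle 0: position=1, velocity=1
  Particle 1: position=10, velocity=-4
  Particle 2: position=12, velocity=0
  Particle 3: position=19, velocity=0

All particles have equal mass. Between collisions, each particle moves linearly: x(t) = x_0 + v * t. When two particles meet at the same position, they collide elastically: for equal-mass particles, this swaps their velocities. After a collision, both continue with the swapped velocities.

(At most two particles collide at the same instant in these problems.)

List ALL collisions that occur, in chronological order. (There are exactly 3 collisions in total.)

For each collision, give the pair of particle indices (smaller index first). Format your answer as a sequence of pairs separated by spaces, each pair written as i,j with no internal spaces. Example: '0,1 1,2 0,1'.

Answer: 0,1 1,2 2,3

Derivation:
Collision at t=9/5: particles 0 and 1 swap velocities; positions: p0=14/5 p1=14/5 p2=12 p3=19; velocities now: v0=-4 v1=1 v2=0 v3=0
Collision at t=11: particles 1 and 2 swap velocities; positions: p0=-34 p1=12 p2=12 p3=19; velocities now: v0=-4 v1=0 v2=1 v3=0
Collision at t=18: particles 2 and 3 swap velocities; positions: p0=-62 p1=12 p2=19 p3=19; velocities now: v0=-4 v1=0 v2=0 v3=1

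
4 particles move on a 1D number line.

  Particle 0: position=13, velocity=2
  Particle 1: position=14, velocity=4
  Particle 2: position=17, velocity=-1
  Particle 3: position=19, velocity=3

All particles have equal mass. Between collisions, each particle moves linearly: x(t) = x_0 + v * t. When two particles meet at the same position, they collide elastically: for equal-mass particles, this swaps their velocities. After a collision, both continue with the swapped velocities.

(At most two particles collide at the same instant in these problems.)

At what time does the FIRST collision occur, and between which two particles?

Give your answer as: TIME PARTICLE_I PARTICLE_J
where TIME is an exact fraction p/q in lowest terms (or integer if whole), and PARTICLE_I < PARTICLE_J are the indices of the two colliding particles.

Answer: 3/5 1 2

Derivation:
Pair (0,1): pos 13,14 vel 2,4 -> not approaching (rel speed -2 <= 0)
Pair (1,2): pos 14,17 vel 4,-1 -> gap=3, closing at 5/unit, collide at t=3/5
Pair (2,3): pos 17,19 vel -1,3 -> not approaching (rel speed -4 <= 0)
Earliest collision: t=3/5 between 1 and 2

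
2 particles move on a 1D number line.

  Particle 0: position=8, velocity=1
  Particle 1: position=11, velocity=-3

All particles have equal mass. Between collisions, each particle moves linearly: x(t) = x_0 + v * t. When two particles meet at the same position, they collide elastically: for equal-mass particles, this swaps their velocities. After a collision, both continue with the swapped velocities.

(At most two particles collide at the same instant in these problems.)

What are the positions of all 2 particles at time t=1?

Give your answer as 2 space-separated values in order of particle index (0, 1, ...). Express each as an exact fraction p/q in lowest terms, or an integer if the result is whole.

Collision at t=3/4: particles 0 and 1 swap velocities; positions: p0=35/4 p1=35/4; velocities now: v0=-3 v1=1
Advance to t=1 (no further collisions before then); velocities: v0=-3 v1=1; positions = 8 9

Answer: 8 9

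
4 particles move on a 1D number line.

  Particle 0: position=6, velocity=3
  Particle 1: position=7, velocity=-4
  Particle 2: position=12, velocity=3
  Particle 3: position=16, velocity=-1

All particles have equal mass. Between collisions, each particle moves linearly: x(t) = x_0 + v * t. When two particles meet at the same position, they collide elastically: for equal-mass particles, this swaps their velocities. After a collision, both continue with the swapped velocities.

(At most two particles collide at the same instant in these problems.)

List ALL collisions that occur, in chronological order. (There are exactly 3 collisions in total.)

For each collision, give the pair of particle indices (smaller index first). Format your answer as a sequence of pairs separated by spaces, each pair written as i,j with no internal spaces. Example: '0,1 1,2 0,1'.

Collision at t=1/7: particles 0 and 1 swap velocities; positions: p0=45/7 p1=45/7 p2=87/7 p3=111/7; velocities now: v0=-4 v1=3 v2=3 v3=-1
Collision at t=1: particles 2 and 3 swap velocities; positions: p0=3 p1=9 p2=15 p3=15; velocities now: v0=-4 v1=3 v2=-1 v3=3
Collision at t=5/2: particles 1 and 2 swap velocities; positions: p0=-3 p1=27/2 p2=27/2 p3=39/2; velocities now: v0=-4 v1=-1 v2=3 v3=3

Answer: 0,1 2,3 1,2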